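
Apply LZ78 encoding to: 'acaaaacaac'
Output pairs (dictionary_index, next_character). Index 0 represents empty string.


LZ78 encoding steps:
Dictionary: {0: ''}
Step 1: w='' (idx 0), next='a' -> output (0, 'a'), add 'a' as idx 1
Step 2: w='' (idx 0), next='c' -> output (0, 'c'), add 'c' as idx 2
Step 3: w='a' (idx 1), next='a' -> output (1, 'a'), add 'aa' as idx 3
Step 4: w='aa' (idx 3), next='c' -> output (3, 'c'), add 'aac' as idx 4
Step 5: w='aac' (idx 4), end of input -> output (4, '')


Encoded: [(0, 'a'), (0, 'c'), (1, 'a'), (3, 'c'), (4, '')]


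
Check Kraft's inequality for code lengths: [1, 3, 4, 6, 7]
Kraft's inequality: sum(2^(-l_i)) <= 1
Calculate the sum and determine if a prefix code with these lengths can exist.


Sum = 2^(-1) + 2^(-3) + 2^(-4) + 2^(-6) + 2^(-7)
    = 0.5 + 0.125 + 0.0625 + 0.015625 + 0.0078125
    = 91/128 = 0.7109375
Since 0.7109375 <= 1, Kraft's inequality IS satisfied.
A prefix code with these lengths CAN exist.

Kraft sum = 0.7109375. Satisfied.


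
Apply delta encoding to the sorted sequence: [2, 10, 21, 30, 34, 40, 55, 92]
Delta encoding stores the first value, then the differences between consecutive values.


First value: 2
Deltas:
  10 - 2 = 8
  21 - 10 = 11
  30 - 21 = 9
  34 - 30 = 4
  40 - 34 = 6
  55 - 40 = 15
  92 - 55 = 37


Delta encoded: [2, 8, 11, 9, 4, 6, 15, 37]


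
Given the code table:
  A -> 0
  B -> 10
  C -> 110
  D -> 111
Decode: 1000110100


Decoding:
10 -> B
0 -> A
0 -> A
110 -> C
10 -> B
0 -> A


Result: BAACBA


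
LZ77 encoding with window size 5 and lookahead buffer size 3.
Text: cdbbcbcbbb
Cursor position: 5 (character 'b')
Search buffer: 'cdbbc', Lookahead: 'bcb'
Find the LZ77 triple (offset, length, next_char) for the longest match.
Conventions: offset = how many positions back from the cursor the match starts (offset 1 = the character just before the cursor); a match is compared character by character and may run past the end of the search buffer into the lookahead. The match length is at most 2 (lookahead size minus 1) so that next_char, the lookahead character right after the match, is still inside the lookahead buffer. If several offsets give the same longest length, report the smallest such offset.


Try each offset into the search buffer:
  offset=1 (pos 4, char 'c'): match length 0
  offset=2 (pos 3, char 'b'): match length 2
  offset=3 (pos 2, char 'b'): match length 1
  offset=4 (pos 1, char 'd'): match length 0
  offset=5 (pos 0, char 'c'): match length 0
Longest match has length 2 at offset 2.
next_char = character at position 5 + 2 = 7 -> 'b'

Best match: offset=2, length=2 (matching 'bc' starting at position 3)
LZ77 triple: (2, 2, 'b')


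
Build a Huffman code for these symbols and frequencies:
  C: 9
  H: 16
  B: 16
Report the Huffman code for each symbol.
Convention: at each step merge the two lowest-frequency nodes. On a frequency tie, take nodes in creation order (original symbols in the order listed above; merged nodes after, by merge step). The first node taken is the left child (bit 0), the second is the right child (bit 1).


Huffman tree construction:
Step 1: Merge C(9) + H(16) = 25
Step 2: Merge B(16) + (C+H)(25) = 41
Read each symbol's code off the tree from the root (left child = 0, right child = 1).

Codes:
  C: 10 (length 2)
  H: 11 (length 2)
  B: 0 (length 1)
Average code length: 66/41 = 1.6098 bits/symbol


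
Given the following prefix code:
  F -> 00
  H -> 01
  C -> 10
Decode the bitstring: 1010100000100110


Decoding step by step:
Bits 10 -> C
Bits 10 -> C
Bits 10 -> C
Bits 00 -> F
Bits 00 -> F
Bits 10 -> C
Bits 01 -> H
Bits 10 -> C


Decoded message: CCCFFCHC


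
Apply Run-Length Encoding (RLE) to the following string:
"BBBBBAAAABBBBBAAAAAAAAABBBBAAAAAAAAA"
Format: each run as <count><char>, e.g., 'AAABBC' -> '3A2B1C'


Scanning runs left to right:
  i=0: run of 'B' x 5 -> '5B'
  i=5: run of 'A' x 4 -> '4A'
  i=9: run of 'B' x 5 -> '5B'
  i=14: run of 'A' x 9 -> '9A'
  i=23: run of 'B' x 4 -> '4B'
  i=27: run of 'A' x 9 -> '9A'

RLE = 5B4A5B9A4B9A


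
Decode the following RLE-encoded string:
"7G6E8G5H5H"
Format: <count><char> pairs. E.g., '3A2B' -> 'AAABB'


Expanding each <count><char> pair:
  7G -> 'GGGGGGG'
  6E -> 'EEEEEE'
  8G -> 'GGGGGGGG'
  5H -> 'HHHHH'
  5H -> 'HHHHH'

Decoded = GGGGGGGEEEEEEGGGGGGGGHHHHHHHHHH


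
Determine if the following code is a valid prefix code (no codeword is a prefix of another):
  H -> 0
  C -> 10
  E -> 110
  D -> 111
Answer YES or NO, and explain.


Checking each pair (does one codeword prefix another?):
  H='0' vs C='10': no prefix
  H='0' vs E='110': no prefix
  H='0' vs D='111': no prefix
  C='10' vs H='0': no prefix
  C='10' vs E='110': no prefix
  C='10' vs D='111': no prefix
  E='110' vs H='0': no prefix
  E='110' vs C='10': no prefix
  E='110' vs D='111': no prefix
  D='111' vs H='0': no prefix
  D='111' vs C='10': no prefix
  D='111' vs E='110': no prefix
No violation found over all pairs.

YES -- this is a valid prefix code. No codeword is a prefix of any other codeword.


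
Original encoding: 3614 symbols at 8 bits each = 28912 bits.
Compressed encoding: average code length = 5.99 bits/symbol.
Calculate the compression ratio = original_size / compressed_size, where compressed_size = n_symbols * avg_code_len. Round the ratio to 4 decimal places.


original_size = n_symbols * orig_bits = 3614 * 8 = 28912 bits
compressed_size = n_symbols * avg_code_len = 3614 * 5.99 = 21647.86 bits
ratio = original_size / compressed_size = 28912 / 21647.86 = 1.3356

Compression ratio = 1.3356


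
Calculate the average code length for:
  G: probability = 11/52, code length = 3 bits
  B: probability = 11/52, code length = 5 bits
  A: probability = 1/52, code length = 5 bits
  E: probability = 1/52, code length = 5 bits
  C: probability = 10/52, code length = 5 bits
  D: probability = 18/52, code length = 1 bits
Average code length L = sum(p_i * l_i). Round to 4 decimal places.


Weighted contributions p_i * l_i:
  G: (11/52) * 3 = 33/52
  B: (11/52) * 5 = 55/52
  A: (1/52) * 5 = 5/52
  E: (1/52) * 5 = 5/52
  C: (10/52) * 5 = 50/52
  D: (18/52) * 1 = 18/52
Sum = (33 + 55 + 5 + 5 + 50 + 18)/52 = 166/52

L = 166/52 = 3.1923 bits/symbol


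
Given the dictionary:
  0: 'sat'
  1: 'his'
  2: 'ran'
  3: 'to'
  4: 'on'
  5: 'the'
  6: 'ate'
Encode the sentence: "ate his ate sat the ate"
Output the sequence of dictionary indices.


Look up each word in the dictionary:
  'ate' -> 6
  'his' -> 1
  'ate' -> 6
  'sat' -> 0
  'the' -> 5
  'ate' -> 6

Encoded: [6, 1, 6, 0, 5, 6]


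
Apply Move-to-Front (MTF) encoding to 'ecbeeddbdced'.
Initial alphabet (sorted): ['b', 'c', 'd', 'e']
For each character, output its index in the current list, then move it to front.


MTF encoding:
'e': index 3 in ['b', 'c', 'd', 'e'] -> ['e', 'b', 'c', 'd']
'c': index 2 in ['e', 'b', 'c', 'd'] -> ['c', 'e', 'b', 'd']
'b': index 2 in ['c', 'e', 'b', 'd'] -> ['b', 'c', 'e', 'd']
'e': index 2 in ['b', 'c', 'e', 'd'] -> ['e', 'b', 'c', 'd']
'e': index 0 in ['e', 'b', 'c', 'd'] -> ['e', 'b', 'c', 'd']
'd': index 3 in ['e', 'b', 'c', 'd'] -> ['d', 'e', 'b', 'c']
'd': index 0 in ['d', 'e', 'b', 'c'] -> ['d', 'e', 'b', 'c']
'b': index 2 in ['d', 'e', 'b', 'c'] -> ['b', 'd', 'e', 'c']
'd': index 1 in ['b', 'd', 'e', 'c'] -> ['d', 'b', 'e', 'c']
'c': index 3 in ['d', 'b', 'e', 'c'] -> ['c', 'd', 'b', 'e']
'e': index 3 in ['c', 'd', 'b', 'e'] -> ['e', 'c', 'd', 'b']
'd': index 2 in ['e', 'c', 'd', 'b'] -> ['d', 'e', 'c', 'b']


Output: [3, 2, 2, 2, 0, 3, 0, 2, 1, 3, 3, 2]


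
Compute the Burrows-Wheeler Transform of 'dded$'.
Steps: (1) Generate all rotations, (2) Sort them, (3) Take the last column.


Rotations (sorted):
  0: $dded -> last char: d
  1: d$dde -> last char: e
  2: dded$ -> last char: $
  3: ded$d -> last char: d
  4: ed$dd -> last char: d


BWT = de$dd


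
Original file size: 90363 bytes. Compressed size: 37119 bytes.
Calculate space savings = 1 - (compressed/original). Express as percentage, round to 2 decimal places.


ratio = compressed/original = 37119/90363 = 0.410777
savings = 1 - ratio = 1 - 0.410777 = 0.589223
as a percentage: 0.589223 * 100 = 58.92%

Space savings = 1 - 37119/90363 = 58.92%


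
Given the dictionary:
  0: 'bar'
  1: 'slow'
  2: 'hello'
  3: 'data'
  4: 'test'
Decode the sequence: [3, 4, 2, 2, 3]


Look up each index in the dictionary:
  3 -> 'data'
  4 -> 'test'
  2 -> 'hello'
  2 -> 'hello'
  3 -> 'data'

Decoded: "data test hello hello data"


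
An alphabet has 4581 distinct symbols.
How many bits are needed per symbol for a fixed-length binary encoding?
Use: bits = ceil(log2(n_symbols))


log2(4581) = 12.1614
Bracket: 2^12 = 4096 < 4581 <= 2^13 = 8192
So ceil(log2(4581)) = 13

bits = ceil(log2(4581)) = ceil(12.1614) = 13 bits


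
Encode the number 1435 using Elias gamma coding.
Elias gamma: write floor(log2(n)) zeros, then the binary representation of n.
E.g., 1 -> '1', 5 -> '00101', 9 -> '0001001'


num_bits = floor(log2(1435)) + 1 = 11
leading_zeros = num_bits - 1 = 10
binary(1435) = 10110011011

Elias gamma(1435) = '0000000000' + '10110011011' = 000000000010110011011 (21 bits)


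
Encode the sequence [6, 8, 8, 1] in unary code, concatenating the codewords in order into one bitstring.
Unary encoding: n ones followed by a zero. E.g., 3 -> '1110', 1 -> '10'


Encode each number as n ones followed by a terminating 0:
  6 -> 1111110 (7 bits)
  8 -> 111111110 (9 bits)
  8 -> 111111110 (9 bits)
  1 -> 10 (2 bits)
Total length = 7 + 9 + 9 + 2 = 27 bits.

Unary([6, 8, 8, 1]) = 111111011111111011111111010 (27 bits)


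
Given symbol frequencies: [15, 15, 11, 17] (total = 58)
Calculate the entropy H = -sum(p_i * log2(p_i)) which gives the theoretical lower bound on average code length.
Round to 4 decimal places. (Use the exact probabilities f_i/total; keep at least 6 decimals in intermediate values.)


Per-symbol terms -p_i * log2(p_i) with p_i = f_i/58:
  p = 15/58 = 0.258621: log2(p) = -1.951090, -p*log2(p) = 0.504592
  p = 15/58 = 0.258621: log2(p) = -1.951090, -p*log2(p) = 0.504592
  p = 11/58 = 0.189655: log2(p) = -2.398549, -p*log2(p) = 0.454897
  p = 17/58 = 0.293103: log2(p) = -1.770518, -p*log2(p) = 0.518945
H = 0.504592 + 0.504592 + 0.454897 + 0.518945 = 1.983026

H = 1.983 bits/symbol


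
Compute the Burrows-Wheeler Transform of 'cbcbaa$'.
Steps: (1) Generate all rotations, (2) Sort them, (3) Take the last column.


Rotations (sorted):
  0: $cbcbaa -> last char: a
  1: a$cbcba -> last char: a
  2: aa$cbcb -> last char: b
  3: baa$cbc -> last char: c
  4: bcbaa$c -> last char: c
  5: cbaa$cb -> last char: b
  6: cbcbaa$ -> last char: $


BWT = aabccb$


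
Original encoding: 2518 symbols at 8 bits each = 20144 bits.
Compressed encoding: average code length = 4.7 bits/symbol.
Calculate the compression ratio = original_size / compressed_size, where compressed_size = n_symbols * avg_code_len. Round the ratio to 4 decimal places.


original_size = n_symbols * orig_bits = 2518 * 8 = 20144 bits
compressed_size = n_symbols * avg_code_len = 2518 * 4.7 = 11834.6 bits
ratio = original_size / compressed_size = 20144 / 11834.6 = 1.7021

Compression ratio = 1.7021


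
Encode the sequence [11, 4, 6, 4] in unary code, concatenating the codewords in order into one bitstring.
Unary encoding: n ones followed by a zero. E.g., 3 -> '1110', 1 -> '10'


Encode each number as n ones followed by a terminating 0:
  11 -> 111111111110 (12 bits)
  4 -> 11110 (5 bits)
  6 -> 1111110 (7 bits)
  4 -> 11110 (5 bits)
Total length = 12 + 5 + 7 + 5 = 29 bits.

Unary([11, 4, 6, 4]) = 11111111111011110111111011110 (29 bits)


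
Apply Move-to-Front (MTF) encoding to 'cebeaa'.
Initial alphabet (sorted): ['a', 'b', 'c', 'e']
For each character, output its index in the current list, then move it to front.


MTF encoding:
'c': index 2 in ['a', 'b', 'c', 'e'] -> ['c', 'a', 'b', 'e']
'e': index 3 in ['c', 'a', 'b', 'e'] -> ['e', 'c', 'a', 'b']
'b': index 3 in ['e', 'c', 'a', 'b'] -> ['b', 'e', 'c', 'a']
'e': index 1 in ['b', 'e', 'c', 'a'] -> ['e', 'b', 'c', 'a']
'a': index 3 in ['e', 'b', 'c', 'a'] -> ['a', 'e', 'b', 'c']
'a': index 0 in ['a', 'e', 'b', 'c'] -> ['a', 'e', 'b', 'c']


Output: [2, 3, 3, 1, 3, 0]


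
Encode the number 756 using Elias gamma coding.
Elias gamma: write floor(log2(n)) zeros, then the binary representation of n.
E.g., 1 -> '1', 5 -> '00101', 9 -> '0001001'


num_bits = floor(log2(756)) + 1 = 10
leading_zeros = num_bits - 1 = 9
binary(756) = 1011110100

Elias gamma(756) = '000000000' + '1011110100' = 0000000001011110100 (19 bits)


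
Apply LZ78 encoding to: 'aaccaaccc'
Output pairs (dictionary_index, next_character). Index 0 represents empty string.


LZ78 encoding steps:
Dictionary: {0: ''}
Step 1: w='' (idx 0), next='a' -> output (0, 'a'), add 'a' as idx 1
Step 2: w='a' (idx 1), next='c' -> output (1, 'c'), add 'ac' as idx 2
Step 3: w='' (idx 0), next='c' -> output (0, 'c'), add 'c' as idx 3
Step 4: w='a' (idx 1), next='a' -> output (1, 'a'), add 'aa' as idx 4
Step 5: w='c' (idx 3), next='c' -> output (3, 'c'), add 'cc' as idx 5
Step 6: w='c' (idx 3), end of input -> output (3, '')


Encoded: [(0, 'a'), (1, 'c'), (0, 'c'), (1, 'a'), (3, 'c'), (3, '')]


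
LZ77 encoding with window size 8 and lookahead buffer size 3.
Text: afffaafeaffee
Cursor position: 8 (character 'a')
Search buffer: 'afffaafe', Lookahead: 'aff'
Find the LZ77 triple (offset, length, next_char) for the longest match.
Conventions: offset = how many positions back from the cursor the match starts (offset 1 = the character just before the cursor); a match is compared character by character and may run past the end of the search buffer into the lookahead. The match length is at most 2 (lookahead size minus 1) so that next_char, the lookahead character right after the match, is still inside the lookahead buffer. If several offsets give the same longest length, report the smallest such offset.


Try each offset into the search buffer:
  offset=1 (pos 7, char 'e'): match length 0
  offset=2 (pos 6, char 'f'): match length 0
  offset=3 (pos 5, char 'a'): match length 2
  offset=4 (pos 4, char 'a'): match length 1
  offset=5 (pos 3, char 'f'): match length 0
  offset=6 (pos 2, char 'f'): match length 0
  offset=7 (pos 1, char 'f'): match length 0
  offset=8 (pos 0, char 'a'): match length 2
Longest match has length 2, found at offsets 3, 8; take the smallest, offset 3.
next_char = character at position 8 + 2 = 10 -> 'f'

Best match: offset=3, length=2 (matching 'af' starting at position 5)
LZ77 triple: (3, 2, 'f')


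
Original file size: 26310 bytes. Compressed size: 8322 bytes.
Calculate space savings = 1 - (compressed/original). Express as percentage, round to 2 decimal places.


ratio = compressed/original = 8322/26310 = 0.316306
savings = 1 - ratio = 1 - 0.316306 = 0.683694
as a percentage: 0.683694 * 100 = 68.37%

Space savings = 1 - 8322/26310 = 68.37%


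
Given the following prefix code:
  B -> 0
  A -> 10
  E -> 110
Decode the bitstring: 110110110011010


Decoding step by step:
Bits 110 -> E
Bits 110 -> E
Bits 110 -> E
Bits 0 -> B
Bits 110 -> E
Bits 10 -> A


Decoded message: EEEBEA


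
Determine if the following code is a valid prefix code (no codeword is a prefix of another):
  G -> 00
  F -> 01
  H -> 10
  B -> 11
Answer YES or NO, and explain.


Checking each pair (does one codeword prefix another?):
  G='00' vs F='01': no prefix
  G='00' vs H='10': no prefix
  G='00' vs B='11': no prefix
  F='01' vs G='00': no prefix
  F='01' vs H='10': no prefix
  F='01' vs B='11': no prefix
  H='10' vs G='00': no prefix
  H='10' vs F='01': no prefix
  H='10' vs B='11': no prefix
  B='11' vs G='00': no prefix
  B='11' vs F='01': no prefix
  B='11' vs H='10': no prefix
No violation found over all pairs.

YES -- this is a valid prefix code. No codeword is a prefix of any other codeword.


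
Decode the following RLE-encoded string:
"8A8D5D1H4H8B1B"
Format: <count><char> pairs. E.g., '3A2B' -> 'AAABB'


Expanding each <count><char> pair:
  8A -> 'AAAAAAAA'
  8D -> 'DDDDDDDD'
  5D -> 'DDDDD'
  1H -> 'H'
  4H -> 'HHHH'
  8B -> 'BBBBBBBB'
  1B -> 'B'

Decoded = AAAAAAAADDDDDDDDDDDDDHHHHHBBBBBBBBB


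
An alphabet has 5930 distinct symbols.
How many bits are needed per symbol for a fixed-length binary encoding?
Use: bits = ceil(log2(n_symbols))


log2(5930) = 12.5338
Bracket: 2^12 = 4096 < 5930 <= 2^13 = 8192
So ceil(log2(5930)) = 13

bits = ceil(log2(5930)) = ceil(12.5338) = 13 bits


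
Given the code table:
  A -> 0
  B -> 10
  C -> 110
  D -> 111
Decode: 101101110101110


Decoding:
10 -> B
110 -> C
111 -> D
0 -> A
10 -> B
111 -> D
0 -> A


Result: BCDABDA


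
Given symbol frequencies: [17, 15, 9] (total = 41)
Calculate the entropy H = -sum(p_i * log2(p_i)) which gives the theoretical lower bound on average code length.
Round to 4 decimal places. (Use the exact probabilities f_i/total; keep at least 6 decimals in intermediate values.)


Per-symbol terms -p_i * log2(p_i) with p_i = f_i/41:
  p = 17/41 = 0.414634: log2(p) = -1.270089, -p*log2(p) = 0.526622
  p = 15/41 = 0.365854: log2(p) = -1.450661, -p*log2(p) = 0.530730
  p = 9/41 = 0.219512: log2(p) = -2.187627, -p*log2(p) = 0.480211
H = 0.526622 + 0.530730 + 0.480211 = 1.537563

H = 1.5376 bits/symbol


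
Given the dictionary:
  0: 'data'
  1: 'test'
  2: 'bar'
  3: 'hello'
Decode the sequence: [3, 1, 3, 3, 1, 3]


Look up each index in the dictionary:
  3 -> 'hello'
  1 -> 'test'
  3 -> 'hello'
  3 -> 'hello'
  1 -> 'test'
  3 -> 'hello'

Decoded: "hello test hello hello test hello"


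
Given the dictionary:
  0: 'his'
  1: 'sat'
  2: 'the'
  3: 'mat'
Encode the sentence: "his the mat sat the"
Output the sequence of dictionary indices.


Look up each word in the dictionary:
  'his' -> 0
  'the' -> 2
  'mat' -> 3
  'sat' -> 1
  'the' -> 2

Encoded: [0, 2, 3, 1, 2]


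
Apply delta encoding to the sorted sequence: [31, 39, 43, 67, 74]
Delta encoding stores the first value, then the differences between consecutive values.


First value: 31
Deltas:
  39 - 31 = 8
  43 - 39 = 4
  67 - 43 = 24
  74 - 67 = 7


Delta encoded: [31, 8, 4, 24, 7]


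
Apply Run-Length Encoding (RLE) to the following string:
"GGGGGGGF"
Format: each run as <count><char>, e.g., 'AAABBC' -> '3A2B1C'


Scanning runs left to right:
  i=0: run of 'G' x 7 -> '7G'
  i=7: run of 'F' x 1 -> '1F'

RLE = 7G1F


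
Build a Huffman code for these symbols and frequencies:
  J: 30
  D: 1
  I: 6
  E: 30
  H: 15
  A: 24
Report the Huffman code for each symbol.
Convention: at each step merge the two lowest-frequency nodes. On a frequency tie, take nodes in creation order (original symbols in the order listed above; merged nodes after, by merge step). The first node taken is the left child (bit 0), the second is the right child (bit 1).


Huffman tree construction:
Step 1: Merge D(1) + I(6) = 7
Step 2: Merge (D+I)(7) + H(15) = 22
Step 3: Merge ((D+I)+H)(22) + A(24) = 46
Step 4: Merge J(30) + E(30) = 60
Step 5: Merge (((D+I)+H)+A)(46) + (J+E)(60) = 106
Read each symbol's code off the tree from the root (left child = 0, right child = 1).

Codes:
  J: 10 (length 2)
  D: 0000 (length 4)
  I: 0001 (length 4)
  E: 11 (length 2)
  H: 001 (length 3)
  A: 01 (length 2)
Average code length: 241/106 = 2.2736 bits/symbol


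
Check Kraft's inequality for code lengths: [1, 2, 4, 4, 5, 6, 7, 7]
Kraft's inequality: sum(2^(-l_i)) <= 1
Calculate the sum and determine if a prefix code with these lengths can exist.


Sum = 2^(-1) + 2^(-2) + 2^(-4) + 2^(-4) + 2^(-5) + 2^(-6) + 2^(-7) + 2^(-7)
    = 0.5 + 0.25 + 0.0625 + 0.0625 + 0.03125 + 0.015625 + 0.0078125 + 0.0078125
    = 120/128 = 0.9375
Since 0.9375 <= 1, Kraft's inequality IS satisfied.
A prefix code with these lengths CAN exist.

Kraft sum = 0.9375. Satisfied.


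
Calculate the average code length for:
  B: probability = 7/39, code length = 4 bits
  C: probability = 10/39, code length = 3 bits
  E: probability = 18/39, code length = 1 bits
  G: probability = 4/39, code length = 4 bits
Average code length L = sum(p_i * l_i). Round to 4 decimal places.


Weighted contributions p_i * l_i:
  B: (7/39) * 4 = 28/39
  C: (10/39) * 3 = 30/39
  E: (18/39) * 1 = 18/39
  G: (4/39) * 4 = 16/39
Sum = (28 + 30 + 18 + 16)/39 = 92/39

L = 92/39 = 2.3590 bits/symbol


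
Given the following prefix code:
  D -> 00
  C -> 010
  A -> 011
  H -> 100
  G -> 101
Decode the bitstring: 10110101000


Decoding step by step:
Bits 101 -> G
Bits 101 -> G
Bits 010 -> C
Bits 00 -> D


Decoded message: GGCD


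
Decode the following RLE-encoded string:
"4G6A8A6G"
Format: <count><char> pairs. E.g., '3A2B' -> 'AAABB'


Expanding each <count><char> pair:
  4G -> 'GGGG'
  6A -> 'AAAAAA'
  8A -> 'AAAAAAAA'
  6G -> 'GGGGGG'

Decoded = GGGGAAAAAAAAAAAAAAGGGGGG


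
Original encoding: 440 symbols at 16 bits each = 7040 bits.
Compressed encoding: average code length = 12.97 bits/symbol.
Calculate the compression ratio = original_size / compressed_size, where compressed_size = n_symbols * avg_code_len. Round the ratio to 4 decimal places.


original_size = n_symbols * orig_bits = 440 * 16 = 7040 bits
compressed_size = n_symbols * avg_code_len = 440 * 12.97 = 5706.8 bits
ratio = original_size / compressed_size = 7040 / 5706.8 = 1.2336

Compression ratio = 1.2336


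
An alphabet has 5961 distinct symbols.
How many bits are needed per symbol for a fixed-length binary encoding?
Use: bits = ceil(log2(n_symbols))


log2(5961) = 12.5413
Bracket: 2^12 = 4096 < 5961 <= 2^13 = 8192
So ceil(log2(5961)) = 13

bits = ceil(log2(5961)) = ceil(12.5413) = 13 bits


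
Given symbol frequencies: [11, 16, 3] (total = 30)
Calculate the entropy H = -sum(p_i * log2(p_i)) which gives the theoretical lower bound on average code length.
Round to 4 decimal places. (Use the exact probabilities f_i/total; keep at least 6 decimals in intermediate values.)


Per-symbol terms -p_i * log2(p_i) with p_i = f_i/30:
  p = 11/30 = 0.366667: log2(p) = -1.447459, -p*log2(p) = 0.530735
  p = 16/30 = 0.533333: log2(p) = -0.906891, -p*log2(p) = 0.483675
  p = 3/30 = 0.100000: log2(p) = -3.321928, -p*log2(p) = 0.332193
H = 0.530735 + 0.483675 + 0.332193 = 1.346603

H = 1.3466 bits/symbol


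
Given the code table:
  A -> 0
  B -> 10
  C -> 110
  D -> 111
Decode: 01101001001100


Decoding:
0 -> A
110 -> C
10 -> B
0 -> A
10 -> B
0 -> A
110 -> C
0 -> A


Result: ACBABACA


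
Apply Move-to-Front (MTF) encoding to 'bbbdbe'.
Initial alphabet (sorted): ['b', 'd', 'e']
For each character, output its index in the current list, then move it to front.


MTF encoding:
'b': index 0 in ['b', 'd', 'e'] -> ['b', 'd', 'e']
'b': index 0 in ['b', 'd', 'e'] -> ['b', 'd', 'e']
'b': index 0 in ['b', 'd', 'e'] -> ['b', 'd', 'e']
'd': index 1 in ['b', 'd', 'e'] -> ['d', 'b', 'e']
'b': index 1 in ['d', 'b', 'e'] -> ['b', 'd', 'e']
'e': index 2 in ['b', 'd', 'e'] -> ['e', 'b', 'd']


Output: [0, 0, 0, 1, 1, 2]


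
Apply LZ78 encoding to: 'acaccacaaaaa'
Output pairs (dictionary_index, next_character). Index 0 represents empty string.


LZ78 encoding steps:
Dictionary: {0: ''}
Step 1: w='' (idx 0), next='a' -> output (0, 'a'), add 'a' as idx 1
Step 2: w='' (idx 0), next='c' -> output (0, 'c'), add 'c' as idx 2
Step 3: w='a' (idx 1), next='c' -> output (1, 'c'), add 'ac' as idx 3
Step 4: w='c' (idx 2), next='a' -> output (2, 'a'), add 'ca' as idx 4
Step 5: w='ca' (idx 4), next='a' -> output (4, 'a'), add 'caa' as idx 5
Step 6: w='a' (idx 1), next='a' -> output (1, 'a'), add 'aa' as idx 6
Step 7: w='a' (idx 1), end of input -> output (1, '')


Encoded: [(0, 'a'), (0, 'c'), (1, 'c'), (2, 'a'), (4, 'a'), (1, 'a'), (1, '')]


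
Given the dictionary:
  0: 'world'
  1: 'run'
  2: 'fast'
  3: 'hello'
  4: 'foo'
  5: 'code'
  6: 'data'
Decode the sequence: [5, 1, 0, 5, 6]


Look up each index in the dictionary:
  5 -> 'code'
  1 -> 'run'
  0 -> 'world'
  5 -> 'code'
  6 -> 'data'

Decoded: "code run world code data"


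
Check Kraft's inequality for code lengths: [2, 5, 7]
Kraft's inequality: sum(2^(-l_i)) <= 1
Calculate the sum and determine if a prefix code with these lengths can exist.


Sum = 2^(-2) + 2^(-5) + 2^(-7)
    = 0.25 + 0.03125 + 0.0078125
    = 37/128 = 0.2890625
Since 0.2890625 <= 1, Kraft's inequality IS satisfied.
A prefix code with these lengths CAN exist.

Kraft sum = 0.2890625. Satisfied.


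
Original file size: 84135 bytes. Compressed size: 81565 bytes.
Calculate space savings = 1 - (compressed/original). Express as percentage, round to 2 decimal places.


ratio = compressed/original = 81565/84135 = 0.969454
savings = 1 - ratio = 1 - 0.969454 = 0.030546
as a percentage: 0.030546 * 100 = 3.05%

Space savings = 1 - 81565/84135 = 3.05%


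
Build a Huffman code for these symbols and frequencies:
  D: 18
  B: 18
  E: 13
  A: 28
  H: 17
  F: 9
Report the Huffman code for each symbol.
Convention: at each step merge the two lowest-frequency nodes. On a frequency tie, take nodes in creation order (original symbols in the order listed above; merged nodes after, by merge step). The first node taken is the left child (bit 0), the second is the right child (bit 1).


Huffman tree construction:
Step 1: Merge F(9) + E(13) = 22
Step 2: Merge H(17) + D(18) = 35
Step 3: Merge B(18) + (F+E)(22) = 40
Step 4: Merge A(28) + (H+D)(35) = 63
Step 5: Merge (B+(F+E))(40) + (A+(H+D))(63) = 103
Read each symbol's code off the tree from the root (left child = 0, right child = 1).

Codes:
  D: 111 (length 3)
  B: 00 (length 2)
  E: 011 (length 3)
  A: 10 (length 2)
  H: 110 (length 3)
  F: 010 (length 3)
Average code length: 263/103 = 2.5534 bits/symbol


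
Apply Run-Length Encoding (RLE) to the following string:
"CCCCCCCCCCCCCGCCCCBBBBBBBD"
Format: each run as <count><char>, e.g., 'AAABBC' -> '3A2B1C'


Scanning runs left to right:
  i=0: run of 'C' x 13 -> '13C'
  i=13: run of 'G' x 1 -> '1G'
  i=14: run of 'C' x 4 -> '4C'
  i=18: run of 'B' x 7 -> '7B'
  i=25: run of 'D' x 1 -> '1D'

RLE = 13C1G4C7B1D


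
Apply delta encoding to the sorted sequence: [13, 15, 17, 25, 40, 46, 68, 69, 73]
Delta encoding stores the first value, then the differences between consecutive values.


First value: 13
Deltas:
  15 - 13 = 2
  17 - 15 = 2
  25 - 17 = 8
  40 - 25 = 15
  46 - 40 = 6
  68 - 46 = 22
  69 - 68 = 1
  73 - 69 = 4


Delta encoded: [13, 2, 2, 8, 15, 6, 22, 1, 4]


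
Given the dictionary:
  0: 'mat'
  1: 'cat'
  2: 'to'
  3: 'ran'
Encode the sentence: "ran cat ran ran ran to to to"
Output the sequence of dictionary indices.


Look up each word in the dictionary:
  'ran' -> 3
  'cat' -> 1
  'ran' -> 3
  'ran' -> 3
  'ran' -> 3
  'to' -> 2
  'to' -> 2
  'to' -> 2

Encoded: [3, 1, 3, 3, 3, 2, 2, 2]


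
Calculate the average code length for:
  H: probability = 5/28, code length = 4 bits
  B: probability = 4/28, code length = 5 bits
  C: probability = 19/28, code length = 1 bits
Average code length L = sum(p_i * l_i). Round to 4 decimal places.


Weighted contributions p_i * l_i:
  H: (5/28) * 4 = 20/28
  B: (4/28) * 5 = 20/28
  C: (19/28) * 1 = 19/28
Sum = (20 + 20 + 19)/28 = 59/28

L = 59/28 = 2.1071 bits/symbol


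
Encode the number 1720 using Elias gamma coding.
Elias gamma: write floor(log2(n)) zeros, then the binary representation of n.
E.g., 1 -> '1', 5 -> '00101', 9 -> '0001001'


num_bits = floor(log2(1720)) + 1 = 11
leading_zeros = num_bits - 1 = 10
binary(1720) = 11010111000

Elias gamma(1720) = '0000000000' + '11010111000' = 000000000011010111000 (21 bits)


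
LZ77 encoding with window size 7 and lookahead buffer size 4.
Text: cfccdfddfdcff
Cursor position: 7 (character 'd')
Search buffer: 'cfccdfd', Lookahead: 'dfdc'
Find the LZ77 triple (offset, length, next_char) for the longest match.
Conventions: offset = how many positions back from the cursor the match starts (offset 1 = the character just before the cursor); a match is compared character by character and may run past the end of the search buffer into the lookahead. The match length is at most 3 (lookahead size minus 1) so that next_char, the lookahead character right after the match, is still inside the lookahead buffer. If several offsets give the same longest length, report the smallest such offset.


Try each offset into the search buffer:
  offset=1 (pos 6, char 'd'): match length 1
  offset=2 (pos 5, char 'f'): match length 0
  offset=3 (pos 4, char 'd'): match length 3
  offset=4 (pos 3, char 'c'): match length 0
  offset=5 (pos 2, char 'c'): match length 0
  offset=6 (pos 1, char 'f'): match length 0
  offset=7 (pos 0, char 'c'): match length 0
Longest match has length 3 at offset 3.
next_char = character at position 7 + 3 = 10 -> 'c'

Best match: offset=3, length=3 (matching 'dfd' starting at position 4)
LZ77 triple: (3, 3, 'c')


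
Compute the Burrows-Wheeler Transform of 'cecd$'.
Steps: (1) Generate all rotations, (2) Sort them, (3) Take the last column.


Rotations (sorted):
  0: $cecd -> last char: d
  1: cd$ce -> last char: e
  2: cecd$ -> last char: $
  3: d$cec -> last char: c
  4: ecd$c -> last char: c


BWT = de$cc


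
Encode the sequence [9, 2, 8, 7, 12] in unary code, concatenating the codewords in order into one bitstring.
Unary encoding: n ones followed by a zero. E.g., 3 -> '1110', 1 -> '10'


Encode each number as n ones followed by a terminating 0:
  9 -> 1111111110 (10 bits)
  2 -> 110 (3 bits)
  8 -> 111111110 (9 bits)
  7 -> 11111110 (8 bits)
  12 -> 1111111111110 (13 bits)
Total length = 10 + 3 + 9 + 8 + 13 = 43 bits.

Unary([9, 2, 8, 7, 12]) = 1111111110110111111110111111101111111111110 (43 bits)


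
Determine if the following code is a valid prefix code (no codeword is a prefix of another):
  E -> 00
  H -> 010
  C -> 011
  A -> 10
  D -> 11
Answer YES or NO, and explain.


Checking each pair (does one codeword prefix another?):
  E='00' vs H='010': no prefix
  E='00' vs C='011': no prefix
  E='00' vs A='10': no prefix
  E='00' vs D='11': no prefix
  H='010' vs E='00': no prefix
  H='010' vs C='011': no prefix
  H='010' vs A='10': no prefix
  H='010' vs D='11': no prefix
  C='011' vs E='00': no prefix
  C='011' vs H='010': no prefix
  C='011' vs A='10': no prefix
  C='011' vs D='11': no prefix
  A='10' vs E='00': no prefix
  A='10' vs H='010': no prefix
  A='10' vs C='011': no prefix
  A='10' vs D='11': no prefix
  D='11' vs E='00': no prefix
  D='11' vs H='010': no prefix
  D='11' vs C='011': no prefix
  D='11' vs A='10': no prefix
No violation found over all pairs.

YES -- this is a valid prefix code. No codeword is a prefix of any other codeword.


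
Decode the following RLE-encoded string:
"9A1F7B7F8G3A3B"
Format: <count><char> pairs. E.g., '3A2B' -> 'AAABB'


Expanding each <count><char> pair:
  9A -> 'AAAAAAAAA'
  1F -> 'F'
  7B -> 'BBBBBBB'
  7F -> 'FFFFFFF'
  8G -> 'GGGGGGGG'
  3A -> 'AAA'
  3B -> 'BBB'

Decoded = AAAAAAAAAFBBBBBBBFFFFFFFGGGGGGGGAAABBB


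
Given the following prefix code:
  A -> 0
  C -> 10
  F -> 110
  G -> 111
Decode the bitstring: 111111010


Decoding step by step:
Bits 111 -> G
Bits 111 -> G
Bits 0 -> A
Bits 10 -> C


Decoded message: GGAC


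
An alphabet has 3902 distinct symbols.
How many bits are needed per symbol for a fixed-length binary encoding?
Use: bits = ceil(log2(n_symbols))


log2(3902) = 11.93
Bracket: 2^11 = 2048 < 3902 <= 2^12 = 4096
So ceil(log2(3902)) = 12

bits = ceil(log2(3902)) = ceil(11.93) = 12 bits


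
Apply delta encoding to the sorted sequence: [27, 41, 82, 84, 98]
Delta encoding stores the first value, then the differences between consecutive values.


First value: 27
Deltas:
  41 - 27 = 14
  82 - 41 = 41
  84 - 82 = 2
  98 - 84 = 14


Delta encoded: [27, 14, 41, 2, 14]


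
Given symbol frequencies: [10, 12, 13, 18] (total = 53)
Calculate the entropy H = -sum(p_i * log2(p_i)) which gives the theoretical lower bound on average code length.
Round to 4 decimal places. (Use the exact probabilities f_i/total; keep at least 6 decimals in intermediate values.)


Per-symbol terms -p_i * log2(p_i) with p_i = f_i/53:
  p = 10/53 = 0.188679: log2(p) = -2.405992, -p*log2(p) = 0.453961
  p = 12/53 = 0.226415: log2(p) = -2.142958, -p*log2(p) = 0.485198
  p = 13/53 = 0.245283: log2(p) = -2.027481, -p*log2(p) = 0.497307
  p = 18/53 = 0.339623: log2(p) = -1.557995, -p*log2(p) = 0.529131
H = 0.453961 + 0.485198 + 0.497307 + 0.529131 = 1.965597

H = 1.9656 bits/symbol


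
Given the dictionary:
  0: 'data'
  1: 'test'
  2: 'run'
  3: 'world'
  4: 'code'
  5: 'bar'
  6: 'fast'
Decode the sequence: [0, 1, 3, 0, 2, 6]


Look up each index in the dictionary:
  0 -> 'data'
  1 -> 'test'
  3 -> 'world'
  0 -> 'data'
  2 -> 'run'
  6 -> 'fast'

Decoded: "data test world data run fast"


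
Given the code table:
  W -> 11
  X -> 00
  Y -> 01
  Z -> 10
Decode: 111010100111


Decoding:
11 -> W
10 -> Z
10 -> Z
10 -> Z
01 -> Y
11 -> W


Result: WZZZYW


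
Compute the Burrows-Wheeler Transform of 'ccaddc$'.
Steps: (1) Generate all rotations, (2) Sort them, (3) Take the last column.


Rotations (sorted):
  0: $ccaddc -> last char: c
  1: addc$cc -> last char: c
  2: c$ccadd -> last char: d
  3: caddc$c -> last char: c
  4: ccaddc$ -> last char: $
  5: dc$ccad -> last char: d
  6: ddc$cca -> last char: a


BWT = ccdc$da


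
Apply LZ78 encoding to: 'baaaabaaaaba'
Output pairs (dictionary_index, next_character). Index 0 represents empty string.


LZ78 encoding steps:
Dictionary: {0: ''}
Step 1: w='' (idx 0), next='b' -> output (0, 'b'), add 'b' as idx 1
Step 2: w='' (idx 0), next='a' -> output (0, 'a'), add 'a' as idx 2
Step 3: w='a' (idx 2), next='a' -> output (2, 'a'), add 'aa' as idx 3
Step 4: w='a' (idx 2), next='b' -> output (2, 'b'), add 'ab' as idx 4
Step 5: w='aa' (idx 3), next='a' -> output (3, 'a'), add 'aaa' as idx 5
Step 6: w='ab' (idx 4), next='a' -> output (4, 'a'), add 'aba' as idx 6


Encoded: [(0, 'b'), (0, 'a'), (2, 'a'), (2, 'b'), (3, 'a'), (4, 'a')]


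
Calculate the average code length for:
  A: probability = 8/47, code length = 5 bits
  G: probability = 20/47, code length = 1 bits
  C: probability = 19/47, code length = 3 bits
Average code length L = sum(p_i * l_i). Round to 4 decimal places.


Weighted contributions p_i * l_i:
  A: (8/47) * 5 = 40/47
  G: (20/47) * 1 = 20/47
  C: (19/47) * 3 = 57/47
Sum = (40 + 20 + 57)/47 = 117/47

L = 117/47 = 2.4894 bits/symbol


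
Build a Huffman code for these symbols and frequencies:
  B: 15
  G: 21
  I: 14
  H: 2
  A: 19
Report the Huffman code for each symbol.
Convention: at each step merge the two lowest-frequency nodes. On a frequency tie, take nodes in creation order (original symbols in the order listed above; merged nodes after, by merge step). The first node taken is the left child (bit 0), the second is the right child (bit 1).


Huffman tree construction:
Step 1: Merge H(2) + I(14) = 16
Step 2: Merge B(15) + (H+I)(16) = 31
Step 3: Merge A(19) + G(21) = 40
Step 4: Merge (B+(H+I))(31) + (A+G)(40) = 71
Read each symbol's code off the tree from the root (left child = 0, right child = 1).

Codes:
  B: 00 (length 2)
  G: 11 (length 2)
  I: 011 (length 3)
  H: 010 (length 3)
  A: 10 (length 2)
Average code length: 158/71 = 2.2254 bits/symbol


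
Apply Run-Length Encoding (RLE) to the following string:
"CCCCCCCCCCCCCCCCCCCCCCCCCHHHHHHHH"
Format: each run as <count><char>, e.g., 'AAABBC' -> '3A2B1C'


Scanning runs left to right:
  i=0: run of 'C' x 25 -> '25C'
  i=25: run of 'H' x 8 -> '8H'

RLE = 25C8H


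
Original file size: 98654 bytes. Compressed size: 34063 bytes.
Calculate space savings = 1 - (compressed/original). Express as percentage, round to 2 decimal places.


ratio = compressed/original = 34063/98654 = 0.345277
savings = 1 - ratio = 1 - 0.345277 = 0.654723
as a percentage: 0.654723 * 100 = 65.47%

Space savings = 1 - 34063/98654 = 65.47%


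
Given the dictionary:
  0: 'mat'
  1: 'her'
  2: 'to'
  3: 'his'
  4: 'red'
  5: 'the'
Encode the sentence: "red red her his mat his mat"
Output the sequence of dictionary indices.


Look up each word in the dictionary:
  'red' -> 4
  'red' -> 4
  'her' -> 1
  'his' -> 3
  'mat' -> 0
  'his' -> 3
  'mat' -> 0

Encoded: [4, 4, 1, 3, 0, 3, 0]


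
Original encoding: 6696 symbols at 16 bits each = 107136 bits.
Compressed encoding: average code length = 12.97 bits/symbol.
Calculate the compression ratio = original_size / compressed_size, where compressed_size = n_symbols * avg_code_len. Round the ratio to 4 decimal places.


original_size = n_symbols * orig_bits = 6696 * 16 = 107136 bits
compressed_size = n_symbols * avg_code_len = 6696 * 12.97 = 86847.12 bits
ratio = original_size / compressed_size = 107136 / 86847.12 = 1.2336

Compression ratio = 1.2336


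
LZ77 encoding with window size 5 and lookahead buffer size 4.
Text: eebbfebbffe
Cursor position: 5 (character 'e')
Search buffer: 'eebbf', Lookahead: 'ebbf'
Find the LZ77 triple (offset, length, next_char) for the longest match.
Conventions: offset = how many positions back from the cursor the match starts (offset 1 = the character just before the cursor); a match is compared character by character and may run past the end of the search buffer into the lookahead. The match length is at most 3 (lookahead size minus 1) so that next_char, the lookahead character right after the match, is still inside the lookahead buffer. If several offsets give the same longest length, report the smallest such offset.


Try each offset into the search buffer:
  offset=1 (pos 4, char 'f'): match length 0
  offset=2 (pos 3, char 'b'): match length 0
  offset=3 (pos 2, char 'b'): match length 0
  offset=4 (pos 1, char 'e'): match length 3
  offset=5 (pos 0, char 'e'): match length 1
Longest match has length 3 at offset 4.
next_char = character at position 5 + 3 = 8 -> 'f'

Best match: offset=4, length=3 (matching 'ebb' starting at position 1)
LZ77 triple: (4, 3, 'f')


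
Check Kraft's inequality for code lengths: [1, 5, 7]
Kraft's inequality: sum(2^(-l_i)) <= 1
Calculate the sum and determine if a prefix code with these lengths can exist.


Sum = 2^(-1) + 2^(-5) + 2^(-7)
    = 0.5 + 0.03125 + 0.0078125
    = 69/128 = 0.5390625
Since 0.5390625 <= 1, Kraft's inequality IS satisfied.
A prefix code with these lengths CAN exist.

Kraft sum = 0.5390625. Satisfied.


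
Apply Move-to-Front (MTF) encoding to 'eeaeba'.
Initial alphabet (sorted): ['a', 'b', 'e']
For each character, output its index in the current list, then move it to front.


MTF encoding:
'e': index 2 in ['a', 'b', 'e'] -> ['e', 'a', 'b']
'e': index 0 in ['e', 'a', 'b'] -> ['e', 'a', 'b']
'a': index 1 in ['e', 'a', 'b'] -> ['a', 'e', 'b']
'e': index 1 in ['a', 'e', 'b'] -> ['e', 'a', 'b']
'b': index 2 in ['e', 'a', 'b'] -> ['b', 'e', 'a']
'a': index 2 in ['b', 'e', 'a'] -> ['a', 'b', 'e']


Output: [2, 0, 1, 1, 2, 2]


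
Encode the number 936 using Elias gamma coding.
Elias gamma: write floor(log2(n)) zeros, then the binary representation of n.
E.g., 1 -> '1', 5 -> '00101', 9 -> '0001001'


num_bits = floor(log2(936)) + 1 = 10
leading_zeros = num_bits - 1 = 9
binary(936) = 1110101000

Elias gamma(936) = '000000000' + '1110101000' = 0000000001110101000 (19 bits)


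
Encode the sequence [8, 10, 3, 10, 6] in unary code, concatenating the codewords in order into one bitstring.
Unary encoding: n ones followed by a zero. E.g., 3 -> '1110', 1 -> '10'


Encode each number as n ones followed by a terminating 0:
  8 -> 111111110 (9 bits)
  10 -> 11111111110 (11 bits)
  3 -> 1110 (4 bits)
  10 -> 11111111110 (11 bits)
  6 -> 1111110 (7 bits)
Total length = 9 + 11 + 4 + 11 + 7 = 42 bits.

Unary([8, 10, 3, 10, 6]) = 111111110111111111101110111111111101111110 (42 bits)


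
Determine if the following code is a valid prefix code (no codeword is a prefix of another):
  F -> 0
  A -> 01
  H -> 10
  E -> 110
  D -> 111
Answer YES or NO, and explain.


Checking each pair (does one codeword prefix another?):
  F='0' vs A='01': prefix -- VIOLATION

NO -- this is NOT a valid prefix code. F (0) is a prefix of A (01).


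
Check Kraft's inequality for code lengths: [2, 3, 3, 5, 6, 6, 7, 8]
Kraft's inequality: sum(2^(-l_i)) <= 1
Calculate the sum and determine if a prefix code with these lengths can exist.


Sum = 2^(-2) + 2^(-3) + 2^(-3) + 2^(-5) + 2^(-6) + 2^(-6) + 2^(-7) + 2^(-8)
    = 0.25 + 0.125 + 0.125 + 0.03125 + 0.015625 + 0.015625 + 0.0078125 + 0.00390625
    = 147/256 = 0.57421875
Since 0.57421875 <= 1, Kraft's inequality IS satisfied.
A prefix code with these lengths CAN exist.

Kraft sum = 0.57421875. Satisfied.
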